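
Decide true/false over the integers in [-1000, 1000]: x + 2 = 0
The claim fails at x = 0:
x = 0: LHS = 0 + 2 = 2; 2 = 0 — FAILS

Because a single integer refutes it, the statement is false.

Answer: False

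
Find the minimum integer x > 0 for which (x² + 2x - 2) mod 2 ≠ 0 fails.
Testing positive integers:
x = 1: LHS = (1² + 2·1 - 2) mod 2 = 1 mod 2 = 1; 1 ≠ 0 — holds
x = 2: LHS = (2² + 2·2 - 2) mod 2 = 6 mod 2 = 0; 0 ≠ 0 — FAILS  ← smallest positive counterexample

Answer: x = 2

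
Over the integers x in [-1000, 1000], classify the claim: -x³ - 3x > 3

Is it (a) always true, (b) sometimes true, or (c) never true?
Holds at x = -1: LHS = -(-1)³ - 3·(-1) = 4; 4 > 3 — holds
Fails at x = 0: LHS = -0³ - 3·0 = 0; 0 > 3 — FAILS
It is satisfied by some integers in the range but not all.

Answer: Sometimes true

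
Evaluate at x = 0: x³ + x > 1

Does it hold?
x = 0: LHS = 0³ + 0 = 0; 0 > 1 — FAILS

The relation fails at x = 0, so x = 0 is a counterexample.

Answer: No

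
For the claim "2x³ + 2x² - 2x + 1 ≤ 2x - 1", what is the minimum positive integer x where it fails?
Testing positive integers:
x = 1: LHS = 2·1³ + 2·1² - 2·1 + 1 = 3, RHS = 2·1 - 1 = 1; 3 ≤ 1 — FAILS  ← smallest positive counterexample

Answer: x = 1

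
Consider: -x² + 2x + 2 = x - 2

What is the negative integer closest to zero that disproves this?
Testing negative integers from -1 downward:
x = -1: LHS = -(-1)² + 2·(-1) + 2 = -1, RHS = (-1) - 2 = -3; -1 = -3 — FAILS  ← closest negative counterexample to 0

Answer: x = -1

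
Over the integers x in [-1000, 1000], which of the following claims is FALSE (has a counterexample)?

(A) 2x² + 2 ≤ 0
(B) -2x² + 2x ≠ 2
(A) x = 0: LHS = 2·0² + 2 = 2; 2 ≤ 0 — FAILS

(B) Over all integers in [-1000, 1000], LHS − RHS is always negative; it is closest to 0 at x = 0, where it equals -2:
x = 0: LHS = -2·0² + 2·0 = 0; 0 ≠ 2 — holds
At the ends of the range:
x = -1000: LHS = -2·(-1000)² + 2·(-1000) = -2002000; -2002000 ≠ 2 — holds
x = 1000: LHS = -2·1000² + 2·1000 = -1998000; -1998000 ≠ 2 — holds
Hence LHS − RHS is never 0, i.e. the two sides are never equal, so the relation holds for every integer in [-1000, 1000].

Only (A) has a counterexample.

Answer: A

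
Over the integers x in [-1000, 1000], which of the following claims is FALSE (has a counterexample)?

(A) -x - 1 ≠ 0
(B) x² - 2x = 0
(A) x = -1: LHS = -(-1) - 1 = 0; 0 ≠ 0 — FAILS
(B) x = 1: LHS = 1² - 2·1 = -1; -1 = 0 — FAILS

Answer: Both A and B are false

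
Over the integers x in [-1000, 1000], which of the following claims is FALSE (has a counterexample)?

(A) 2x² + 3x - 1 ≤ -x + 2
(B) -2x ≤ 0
(A) x = 1: LHS = 2·1² + 3·1 - 1 = 4, RHS = -1 + 2 = 1; 4 ≤ 1 — FAILS
(B) x = -1: LHS = -2·(-1) = 2; 2 ≤ 0 — FAILS

Answer: Both A and B are false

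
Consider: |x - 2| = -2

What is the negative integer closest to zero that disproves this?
Testing negative integers from -1 downward:
x = -1: LHS = |(-1) - 2| = |-3| = 3; 3 = -2 — FAILS  ← closest negative counterexample to 0

Answer: x = -1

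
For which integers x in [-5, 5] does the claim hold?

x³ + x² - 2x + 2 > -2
Holds for: {-2, -1, 0, 1, 2, 3, 4, 5}
Fails for: {-5, -4, -3}

Answer: {-2, -1, 0, 1, 2, 3, 4, 5}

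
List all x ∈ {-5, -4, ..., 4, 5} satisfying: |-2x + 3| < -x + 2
Over all integers in [-5, 5], LHS − RHS is smallest at x = 1, where it equals 0:
x = 1: LHS = |-2·1 + 3| = |1| = 1, RHS = -1 + 2 = 1; 1 < 1 — FAILS
At the ends of the range:
x = -5: LHS = |-2·(-5) + 3| = |13| = 13, RHS = -(-5) + 2 = 7; 13 < 7 — FAILS
x = 5: LHS = |-2·5 + 3| = |-7| = 7, RHS = -5 + 2 = -3; 7 < -3 — FAILS
Hence LHS − RHS is never negative, i.e. LHS ≥ RHS throughout, so the claimed relation (<) fails for every integer in [-5, 5].

Answer: None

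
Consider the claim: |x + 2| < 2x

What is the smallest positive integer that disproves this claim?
Testing positive integers:
x = 1: LHS = |1 + 2| = |3| = 3, RHS = 2·1 = 2; 3 < 2 — FAILS  ← smallest positive counterexample

Answer: x = 1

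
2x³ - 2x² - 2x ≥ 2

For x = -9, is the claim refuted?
Substitute x = -9 into the relation:
x = -9: LHS = 2·(-9)³ - 2·(-9)² - 2·(-9) = -1602; -1602 ≥ 2 — FAILS

Since the claim fails at x = -9, this value is a counterexample.

Answer: Yes, x = -9 is a counterexample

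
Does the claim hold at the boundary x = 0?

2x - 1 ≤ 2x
x = 0: LHS = 2·0 - 1 = -1, RHS = 2·0 = 0; -1 ≤ 0 — holds

The relation is satisfied at x = 0.

Answer: Yes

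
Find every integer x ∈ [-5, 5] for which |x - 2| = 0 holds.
Holds for: {2}
Fails for: {-5, -4, -3, -2, -1, 0, 1, 3, 4, 5}

Answer: {2}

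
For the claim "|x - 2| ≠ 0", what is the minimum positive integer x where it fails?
Testing positive integers:
x = 1: LHS = |1 - 2| = |-1| = 1; 1 ≠ 0 — holds
x = 2: LHS = |2 - 2| = |0| = 0; 0 ≠ 0 — FAILS  ← smallest positive counterexample

Answer: x = 2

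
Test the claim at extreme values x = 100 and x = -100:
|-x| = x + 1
x = 100: LHS = |-100| = 100, RHS = 100 + 1 = 101; 100 = 101 — FAILS
x = -100: LHS = |-(-100)| = |100| = 100, RHS = (-100) + 1 = -99; 100 = -99 — FAILS

Answer: No, fails for both x = 100 and x = -100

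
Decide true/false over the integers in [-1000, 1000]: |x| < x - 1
The claim fails at x = 0:
x = 0: LHS = |0| = 0, RHS = 0 - 1 = -1; 0 < -1 — FAILS

Because a single integer refutes it, the statement is false.

Answer: False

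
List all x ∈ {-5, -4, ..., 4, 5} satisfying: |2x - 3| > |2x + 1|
Holds for: {-5, -4, -3, -2, -1, 0}
Fails for: {1, 2, 3, 4, 5}

Answer: {-5, -4, -3, -2, -1, 0}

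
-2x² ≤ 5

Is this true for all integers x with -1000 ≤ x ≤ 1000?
Over all integers in [-1000, 1000], LHS − RHS is largest at x = 0, where it equals -5:
x = 0: LHS = -2·0² = 0; 0 ≤ 5 — holds
At the ends of the range:
x = -1000: LHS = -2·(-1000)² = -2000000; -2000000 ≤ 5 — holds
x = 1000: LHS = -2·1000² = -2000000; -2000000 ≤ 5 — holds
Hence LHS − RHS is never positive, i.e. LHS ≤ RHS throughout, so the relation holds for every integer in [-1000, 1000].

No counterexample exists.

Answer: True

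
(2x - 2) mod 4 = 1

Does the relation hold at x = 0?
x = 0: LHS = (2·0 - 2) mod 4 = (-2) mod 4 = 2; 2 = 1 — FAILS

The relation fails at x = 0, so x = 0 is a counterexample.

Answer: No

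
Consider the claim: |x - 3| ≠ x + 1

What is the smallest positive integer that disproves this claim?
Testing positive integers:
x = 1: LHS = |1 - 3| = |-2| = 2, RHS = 1 + 1 = 2; 2 ≠ 2 — FAILS  ← smallest positive counterexample

Answer: x = 1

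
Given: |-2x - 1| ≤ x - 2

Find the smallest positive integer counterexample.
Testing positive integers:
x = 1: LHS = |-2·1 - 1| = |-3| = 3, RHS = 1 - 2 = -1; 3 ≤ -1 — FAILS  ← smallest positive counterexample

Answer: x = 1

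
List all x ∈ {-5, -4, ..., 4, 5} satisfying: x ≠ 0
Holds for: {-5, -4, -3, -2, -1, 1, 2, 3, 4, 5}
Fails for: {0}

Answer: {-5, -4, -3, -2, -1, 1, 2, 3, 4, 5}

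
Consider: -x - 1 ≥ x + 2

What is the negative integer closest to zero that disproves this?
Testing negative integers from -1 downward:
x = -1: LHS = -(-1) - 1 = 0, RHS = (-1) + 2 = 1; 0 ≥ 1 — FAILS  ← closest negative counterexample to 0

Answer: x = -1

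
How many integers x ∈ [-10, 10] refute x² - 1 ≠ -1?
Counterexamples in [-10, 10]: {0}.

Counting them gives 1 values.

Answer: 1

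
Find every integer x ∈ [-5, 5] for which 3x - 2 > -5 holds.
Holds for: {0, 1, 2, 3, 4, 5}
Fails for: {-5, -4, -3, -2, -1}

Answer: {0, 1, 2, 3, 4, 5}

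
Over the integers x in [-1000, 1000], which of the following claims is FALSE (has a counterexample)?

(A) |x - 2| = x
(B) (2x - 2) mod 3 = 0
(A) x = 0: LHS = |0 - 2| = |-2| = 2; 2 = 0 — FAILS
(B) x = 0: LHS = (2·0 - 2) mod 3 = (-2) mod 3 = 1; 1 = 0 — FAILS

Answer: Both A and B are false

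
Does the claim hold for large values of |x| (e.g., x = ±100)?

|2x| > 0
x = 100: LHS = |2·100| = |200| = 200; 200 > 0 — holds
x = -100: LHS = |2·(-100)| = |-200| = 200; 200 > 0 — holds

Answer: Yes, holds for both x = 100 and x = -100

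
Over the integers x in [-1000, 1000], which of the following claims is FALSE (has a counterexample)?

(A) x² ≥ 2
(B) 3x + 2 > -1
(A) x = 0: LHS = 0² = 0; 0 ≥ 2 — FAILS
(B) x = -1: LHS = 3·(-1) + 2 = -1; -1 > -1 — FAILS

Answer: Both A and B are false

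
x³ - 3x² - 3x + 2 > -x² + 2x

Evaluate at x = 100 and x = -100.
x = 100: LHS = 100³ - 3·100² - 3·100 + 2 = 969702, RHS = -100² + 2·100 = -9800; 969702 > -9800 — holds
x = -100: LHS = (-100)³ - 3·(-100)² - 3·(-100) + 2 = -1029698, RHS = -(-100)² + 2·(-100) = -10200; -1029698 > -10200 — FAILS

Answer: Partially: holds for x = 100, fails for x = -100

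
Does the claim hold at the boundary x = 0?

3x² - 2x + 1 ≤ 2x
x = 0: LHS = 3·0² - 2·0 + 1 = 1, RHS = 2·0 = 0; 1 ≤ 0 — FAILS

The relation fails at x = 0, so x = 0 is a counterexample.

Answer: No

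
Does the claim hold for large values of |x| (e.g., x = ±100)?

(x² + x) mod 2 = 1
x = 100: LHS = (100² + 100) mod 2 = 10100 mod 2 = 0; 0 = 1 — FAILS
x = -100: LHS = ((-100)² + (-100)) mod 2 = 9900 mod 2 = 0; 0 = 1 — FAILS

Answer: No, fails for both x = 100 and x = -100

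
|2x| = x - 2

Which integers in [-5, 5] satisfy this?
Over all integers in [-5, 5], LHS − RHS is always positive; it is smallest at x = 0, where it equals 2:
x = 0: LHS = |2·0| = |0| = 0, RHS = 0 - 2 = -2; 0 = -2 — FAILS
At the ends of the range:
x = -5: LHS = |2·(-5)| = |-10| = 10, RHS = (-5) - 2 = -7; 10 = -7 — FAILS
x = 5: LHS = |2·5| = |10| = 10, RHS = 5 - 2 = 3; 10 = 3 — FAILS
Hence LHS − RHS is never 0, i.e. the two sides are never equal, so the claimed relation (=) fails for every integer in [-5, 5].

Answer: None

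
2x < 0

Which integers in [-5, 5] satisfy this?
Holds for: {-5, -4, -3, -2, -1}
Fails for: {0, 1, 2, 3, 4, 5}

Answer: {-5, -4, -3, -2, -1}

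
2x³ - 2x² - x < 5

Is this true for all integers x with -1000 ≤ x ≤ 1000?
The claim fails at x = 2:
x = 2: LHS = 2·2³ - 2·2² - 2 = 6; 6 < 5 — FAILS

Because a single integer refutes it, the statement is false.

Answer: False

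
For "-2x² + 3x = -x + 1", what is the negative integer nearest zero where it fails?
Testing negative integers from -1 downward:
x = -1: LHS = -2·(-1)² + 3·(-1) = -5, RHS = -(-1) + 1 = 2; -5 = 2 — FAILS  ← closest negative counterexample to 0

Answer: x = -1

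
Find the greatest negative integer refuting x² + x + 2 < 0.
Testing negative integers from -1 downward:
x = -1: LHS = (-1)² + (-1) + 2 = 2; 2 < 0 — FAILS  ← closest negative counterexample to 0

Answer: x = -1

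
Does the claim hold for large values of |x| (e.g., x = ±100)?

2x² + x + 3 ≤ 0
x = 100: LHS = 2·100² + 100 + 3 = 20103; 20103 ≤ 0 — FAILS
x = -100: LHS = 2·(-100)² + (-100) + 3 = 19903; 19903 ≤ 0 — FAILS

Answer: No, fails for both x = 100 and x = -100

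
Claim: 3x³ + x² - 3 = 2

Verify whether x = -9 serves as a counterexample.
Substitute x = -9 into the relation:
x = -9: LHS = 3·(-9)³ + (-9)² - 3 = -2109; -2109 = 2 — FAILS

Since the claim fails at x = -9, this value is a counterexample.

Answer: Yes, x = -9 is a counterexample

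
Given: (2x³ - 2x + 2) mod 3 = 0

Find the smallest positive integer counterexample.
Testing positive integers:
x = 1: LHS = (2·1³ - 2·1 + 2) mod 3 = 2 mod 3 = 2; 2 = 0 — FAILS  ← smallest positive counterexample

Answer: x = 1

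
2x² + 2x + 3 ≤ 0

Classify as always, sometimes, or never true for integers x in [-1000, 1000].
Over all integers in [-1000, 1000], LHS − RHS is smallest at x = 0, where it equals 3:
x = 0: LHS = 2·0² + 2·0 + 3 = 3; 3 ≤ 0 — FAILS
At the ends of the range:
x = -1000: LHS = 2·(-1000)² + 2·(-1000) + 3 = 1998003; 1998003 ≤ 0 — FAILS
x = 1000: LHS = 2·1000² + 2·1000 + 3 = 2002003; 2002003 ≤ 0 — FAILS
Hence LHS − RHS is never zero or negative, i.e. LHS > RHS throughout, so the claimed relation (≤) fails for every integer in [-1000, 1000].

No integer in the range satisfies it.

Answer: Never true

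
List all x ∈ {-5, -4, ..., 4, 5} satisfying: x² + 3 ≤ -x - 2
Over all integers in [-5, 5], LHS − RHS is smallest at x = 0, where it equals 5:
x = 0: LHS = 0² + 3 = 3, RHS = -0 - 2 = -2; 3 ≤ -2 — FAILS
At the ends of the range:
x = -5: LHS = (-5)² + 3 = 28, RHS = -(-5) - 2 = 3; 28 ≤ 3 — FAILS
x = 5: LHS = 5² + 3 = 28, RHS = -5 - 2 = -7; 28 ≤ -7 — FAILS
Hence LHS − RHS is never zero or negative, i.e. LHS > RHS throughout, so the claimed relation (≤) fails for every integer in [-5, 5].

Answer: None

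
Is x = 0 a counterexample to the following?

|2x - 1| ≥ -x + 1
Substitute x = 0 into the relation:
x = 0: LHS = |2·0 - 1| = |-1| = 1, RHS = -0 + 1 = 1; 1 ≥ 1 — holds

The relation holds at x = 0, so it is not a counterexample.

Answer: No, x = 0 is not a counterexample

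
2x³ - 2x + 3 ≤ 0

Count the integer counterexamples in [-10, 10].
Counterexamples in [-10, 10]: {-1, 0, 1, 2, 3, 4, 5, 6, 7, 8, 9, 10}.

Counting them gives 12 values.

Answer: 12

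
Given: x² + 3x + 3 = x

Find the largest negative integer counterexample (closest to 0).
Testing negative integers from -1 downward:
x = -1: LHS = (-1)² + 3·(-1) + 3 = 1; 1 = -1 — FAILS  ← closest negative counterexample to 0

Answer: x = -1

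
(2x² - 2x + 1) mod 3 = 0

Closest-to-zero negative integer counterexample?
Testing negative integers from -1 downward:
x = -1: LHS = (2·(-1)² - 2·(-1) + 1) mod 3 = 5 mod 3 = 2; 2 = 0 — FAILS  ← closest negative counterexample to 0

Answer: x = -1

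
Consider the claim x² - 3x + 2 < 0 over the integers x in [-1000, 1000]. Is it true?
The claim fails at x = 0:
x = 0: LHS = 0² - 3·0 + 2 = 2; 2 < 0 — FAILS

Because a single integer refutes it, the statement is false.

Answer: False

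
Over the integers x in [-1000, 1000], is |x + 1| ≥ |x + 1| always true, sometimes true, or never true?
Over all integers in [-1000, 1000], LHS − RHS is smallest at x = 0, where it equals 0:
x = 0: LHS = |0 + 1| = |1| = 1, RHS = |0 + 1| = |1| = 1; 1 ≥ 1 — holds
At the ends of the range:
x = -1000: LHS = |(-1000) + 1| = |-999| = 999, RHS = |(-1000) + 1| = |-999| = 999; 999 ≥ 999 — holds
x = 1000: LHS = |1000 + 1| = |1001| = 1001, RHS = |1000 + 1| = |1001| = 1001; 1001 ≥ 1001 — holds
Hence LHS − RHS is never negative, i.e. LHS ≥ RHS throughout, so the relation holds for every integer in [-1000, 1000].

No counterexample exists.

Answer: Always true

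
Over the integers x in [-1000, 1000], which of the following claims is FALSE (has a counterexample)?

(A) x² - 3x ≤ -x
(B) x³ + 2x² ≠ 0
(A) x = -1: LHS = (-1)² - 3·(-1) = 4, RHS = -(-1) = 1; 4 ≤ 1 — FAILS
(B) x = 0: LHS = 0³ + 2·0² = 0; 0 ≠ 0 — FAILS

Answer: Both A and B are false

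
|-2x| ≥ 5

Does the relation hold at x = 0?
x = 0: LHS = |-2·0| = |0| = 0; 0 ≥ 5 — FAILS

The relation fails at x = 0, so x = 0 is a counterexample.

Answer: No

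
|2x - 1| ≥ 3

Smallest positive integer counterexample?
Testing positive integers:
x = 1: LHS = |2·1 - 1| = |1| = 1; 1 ≥ 3 — FAILS  ← smallest positive counterexample

Answer: x = 1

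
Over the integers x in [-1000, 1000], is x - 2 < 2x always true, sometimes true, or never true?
Holds at x = 0: LHS = 0 - 2 = -2, RHS = 2·0 = 0; -2 < 0 — holds
Fails at x = -2: LHS = (-2) - 2 = -4, RHS = 2·(-2) = -4; -4 < -4 — FAILS
It is satisfied by some integers in the range but not all.

Answer: Sometimes true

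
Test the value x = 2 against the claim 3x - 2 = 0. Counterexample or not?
Substitute x = 2 into the relation:
x = 2: LHS = 3·2 - 2 = 4; 4 = 0 — FAILS

Since the claim fails at x = 2, this value is a counterexample.

Answer: Yes, x = 2 is a counterexample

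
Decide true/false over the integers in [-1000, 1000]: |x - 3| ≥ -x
Over all integers in [-1000, 1000], LHS − RHS is smallest at x = 0, where it equals 3:
x = 0: LHS = |0 - 3| = |-3| = 3, RHS = -0 = 0; 3 ≥ 0 — holds
At the ends of the range:
x = -1000: LHS = |(-1000) - 3| = |-1003| = 1003, RHS = -(-1000) = 1000; 1003 ≥ 1000 — holds
x = 1000: LHS = |1000 - 3| = |997| = 997; 997 ≥ -1000 — holds
Hence LHS − RHS is never negative, i.e. LHS ≥ RHS throughout, so the relation holds for every integer in [-1000, 1000].

No counterexample exists.

Answer: True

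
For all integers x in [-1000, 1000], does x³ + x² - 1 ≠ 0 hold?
Track d = LHS − RHS over the integers in [-1000, 1000]. Equality would need d = 0, but d changes sign only between consecutive integers, jumping over 0:
x = 0: LHS = 0³ + 0² - 1 = -1; -1 ≠ 0 — holds  (d = -1)
x = 1: LHS = 1³ + 1² - 1 = 1; 1 ≠ 0 — holds  (d = 1)
Away from these crossings d keeps a constant sign, and checking every integer in [-1000, 1000] confirms d ≠ 0 throughout. Hence the two sides are never equal, so the relation holds for every integer in [-1000, 1000].

No counterexample exists.

Answer: True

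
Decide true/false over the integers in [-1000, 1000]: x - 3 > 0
The claim fails at x = 0:
x = 0: LHS = 0 - 3 = -3; -3 > 0 — FAILS

Because a single integer refutes it, the statement is false.

Answer: False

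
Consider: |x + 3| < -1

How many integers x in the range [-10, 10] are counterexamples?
Counterexamples in [-10, 10]: {-10, -9, -8, -7, -6, -5, -4, -3, -2, -1, 0, 1, 2, 3, 4, 5, 6, 7, 8, 9, 10}.

Counting them gives 21 values.

Answer: 21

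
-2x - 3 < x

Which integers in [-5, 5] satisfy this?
Holds for: {0, 1, 2, 3, 4, 5}
Fails for: {-5, -4, -3, -2, -1}

Answer: {0, 1, 2, 3, 4, 5}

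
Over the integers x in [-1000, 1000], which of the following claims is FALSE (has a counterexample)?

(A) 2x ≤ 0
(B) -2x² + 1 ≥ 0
(A) x = 1: LHS = 2·1 = 2; 2 ≤ 0 — FAILS
(B) x = 1: LHS = -2·1² + 1 = -1; -1 ≥ 0 — FAILS

Answer: Both A and B are false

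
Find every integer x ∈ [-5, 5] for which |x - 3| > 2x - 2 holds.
Holds for: {-5, -4, -3, -2, -1, 0, 1}
Fails for: {2, 3, 4, 5}

Answer: {-5, -4, -3, -2, -1, 0, 1}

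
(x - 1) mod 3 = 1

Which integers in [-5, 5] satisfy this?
Holds for: {-4, -1, 2, 5}
Fails for: {-5, -3, -2, 0, 1, 3, 4}

Answer: {-4, -1, 2, 5}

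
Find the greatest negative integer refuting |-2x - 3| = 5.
Testing negative integers from -1 downward:
x = -1: LHS = |-2·(-1) - 3| = |-1| = 1; 1 = 5 — FAILS  ← closest negative counterexample to 0

Answer: x = -1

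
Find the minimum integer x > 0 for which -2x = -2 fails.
Testing positive integers:
x = 1: LHS = -2·1 = -2; -2 = -2 — holds
x = 2: LHS = -2·2 = -4; -4 = -2 — FAILS  ← smallest positive counterexample

Answer: x = 2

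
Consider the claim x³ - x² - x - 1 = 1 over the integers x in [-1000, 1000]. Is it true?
The claim fails at x = 0:
x = 0: LHS = 0³ - 0² - 0 - 1 = -1; -1 = 1 — FAILS

Because a single integer refutes it, the statement is false.

Answer: False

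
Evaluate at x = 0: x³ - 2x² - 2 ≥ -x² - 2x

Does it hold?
x = 0: LHS = 0³ - 2·0² - 2 = -2, RHS = -0² - 2·0 = 0; -2 ≥ 0 — FAILS

The relation fails at x = 0, so x = 0 is a counterexample.

Answer: No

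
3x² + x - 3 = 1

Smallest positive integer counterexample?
Testing positive integers:
x = 1: LHS = 3·1² + 1 - 3 = 1; 1 = 1 — holds
x = 2: LHS = 3·2² + 2 - 3 = 11; 11 = 1 — FAILS  ← smallest positive counterexample

Answer: x = 2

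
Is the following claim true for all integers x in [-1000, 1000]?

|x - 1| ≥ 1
The claim fails at x = 1:
x = 1: LHS = |1 - 1| = |0| = 0; 0 ≥ 1 — FAILS

Because a single integer refutes it, the statement is false.

Answer: False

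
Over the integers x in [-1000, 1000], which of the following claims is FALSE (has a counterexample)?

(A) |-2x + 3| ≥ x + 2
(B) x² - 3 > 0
(A) x = 1: LHS = |-2·1 + 3| = |1| = 1, RHS = 1 + 2 = 3; 1 ≥ 3 — FAILS
(B) x = 0: LHS = 0² - 3 = -3; -3 > 0 — FAILS

Answer: Both A and B are false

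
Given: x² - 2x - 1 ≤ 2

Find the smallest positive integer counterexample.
Testing positive integers:
x = 1: LHS = 1² - 2·1 - 1 = -2; -2 ≤ 2 — holds
x = 2: LHS = 2² - 2·2 - 1 = -1; -1 ≤ 2 — holds
x = 3: LHS = 3² - 2·3 - 1 = 2; 2 ≤ 2 — holds
x = 4: LHS = 4² - 2·4 - 1 = 7; 7 ≤ 2 — FAILS  ← smallest positive counterexample

Answer: x = 4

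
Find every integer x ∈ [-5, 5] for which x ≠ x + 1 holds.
Over all integers in [-5, 5], LHS − RHS is always negative; it is closest to 0 at x = 0, where it equals -1:
x = 0: RHS = 0 + 1 = 1; 0 ≠ 1 — holds
At the ends of the range:
x = -5: RHS = (-5) + 1 = -4; -5 ≠ -4 — holds
x = 5: RHS = 5 + 1 = 6; 5 ≠ 6 — holds
Hence LHS − RHS is never 0, i.e. the two sides are never equal, so the relation holds for every integer in [-5, 5].

Answer: All integers in [-5, 5]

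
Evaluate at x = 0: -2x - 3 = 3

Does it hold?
x = 0: LHS = -2·0 - 3 = -3; -3 = 3 — FAILS

The relation fails at x = 0, so x = 0 is a counterexample.

Answer: No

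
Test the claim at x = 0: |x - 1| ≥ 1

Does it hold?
x = 0: LHS = |0 - 1| = |-1| = 1; 1 ≥ 1 — holds

The relation is satisfied at x = 0.

Answer: Yes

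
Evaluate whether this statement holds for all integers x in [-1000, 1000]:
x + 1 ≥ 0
The claim fails at x = -2:
x = -2: LHS = (-2) + 1 = -1; -1 ≥ 0 — FAILS

Because a single integer refutes it, the statement is false.

Answer: False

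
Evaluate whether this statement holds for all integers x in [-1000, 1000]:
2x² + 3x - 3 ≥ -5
Over all integers in [-1000, 1000], LHS − RHS is smallest at x = -1, where it equals 1:
x = -1: LHS = 2·(-1)² + 3·(-1) - 3 = -4; -4 ≥ -5 — holds
At the ends of the range:
x = -1000: LHS = 2·(-1000)² + 3·(-1000) - 3 = 1996997; 1996997 ≥ -5 — holds
x = 1000: LHS = 2·1000² + 3·1000 - 3 = 2002997; 2002997 ≥ -5 — holds
Hence LHS − RHS is never negative, i.e. LHS ≥ RHS throughout, so the relation holds for every integer in [-1000, 1000].

No counterexample exists.

Answer: True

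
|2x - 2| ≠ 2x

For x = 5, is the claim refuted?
Substitute x = 5 into the relation:
x = 5: LHS = |2·5 - 2| = |8| = 8, RHS = 2·5 = 10; 8 ≠ 10 — holds

The relation holds at x = 5, so it is not a counterexample.

Answer: No, x = 5 is not a counterexample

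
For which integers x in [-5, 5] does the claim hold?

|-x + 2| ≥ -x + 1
Over all integers in [-5, 5], LHS − RHS is smallest at x = 0, where it equals 1:
x = 0: LHS = |-0 + 2| = |2| = 2, RHS = -0 + 1 = 1; 2 ≥ 1 — holds
At the ends of the range:
x = -5: LHS = |-(-5) + 2| = |7| = 7, RHS = -(-5) + 1 = 6; 7 ≥ 6 — holds
x = 5: LHS = |-5 + 2| = |-3| = 3, RHS = -5 + 1 = -4; 3 ≥ -4 — holds
Hence LHS − RHS is never negative, i.e. LHS ≥ RHS throughout, so the relation holds for every integer in [-5, 5].

Answer: All integers in [-5, 5]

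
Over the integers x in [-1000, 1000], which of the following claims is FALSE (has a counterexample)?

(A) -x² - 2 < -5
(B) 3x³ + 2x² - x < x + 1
(A) x = 0: LHS = -0² - 2 = -2; -2 < -5 — FAILS
(B) x = 1: LHS = 3·1³ + 2·1² - 1 = 4, RHS = 1 + 1 = 2; 4 < 2 — FAILS

Answer: Both A and B are false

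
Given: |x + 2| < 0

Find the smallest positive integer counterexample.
Testing positive integers:
x = 1: LHS = |1 + 2| = |3| = 3; 3 < 0 — FAILS  ← smallest positive counterexample

Answer: x = 1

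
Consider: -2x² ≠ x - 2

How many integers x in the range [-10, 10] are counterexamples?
Track d = LHS − RHS over the integers in [-10, 10]. Equality would need d = 0, but d changes sign only between consecutive integers, jumping over 0:
x = -2: LHS = -2·(-2)² = -8, RHS = (-2) - 2 = -4; -8 ≠ -4 — holds  (d = -4)
x = -1: LHS = -2·(-1)² = -2, RHS = (-1) - 2 = -3; -2 ≠ -3 — holds  (d = 1)
x = 0: LHS = -2·0² = 0, RHS = 0 - 2 = -2; 0 ≠ -2 — holds  (d = 2)
x = 1: LHS = -2·1² = -2, RHS = 1 - 2 = -1; -2 ≠ -1 — holds  (d = -1)
Away from these crossings d keeps a constant sign, and checking every integer in [-10, 10] confirms d ≠ 0 throughout. Hence the two sides are never equal, so the relation holds for every integer in [-10, 10].

No counterexample appears in that range.

Answer: 0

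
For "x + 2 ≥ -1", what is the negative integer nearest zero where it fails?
Testing negative integers from -1 downward:
x = -1: LHS = (-1) + 2 = 1; 1 ≥ -1 — holds
x = -2: LHS = (-2) + 2 = 0; 0 ≥ -1 — holds
x = -3: LHS = (-3) + 2 = -1; -1 ≥ -1 — holds
x = -4: LHS = (-4) + 2 = -2; -2 ≥ -1 — FAILS  ← closest negative counterexample to 0

Answer: x = -4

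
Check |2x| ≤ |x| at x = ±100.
x = 100: LHS = |2·100| = |200| = 200, RHS = |100| = 100; 200 ≤ 100 — FAILS
x = -100: LHS = |2·(-100)| = |-200| = 200, RHS = |-100| = 100; 200 ≤ 100 — FAILS

Answer: No, fails for both x = 100 and x = -100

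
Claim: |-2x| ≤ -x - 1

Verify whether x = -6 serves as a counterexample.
Substitute x = -6 into the relation:
x = -6: LHS = |-2·(-6)| = |12| = 12, RHS = -(-6) - 1 = 5; 12 ≤ 5 — FAILS

Since the claim fails at x = -6, this value is a counterexample.

Answer: Yes, x = -6 is a counterexample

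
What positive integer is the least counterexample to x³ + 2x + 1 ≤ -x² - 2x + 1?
Testing positive integers:
x = 1: LHS = 1³ + 2·1 + 1 = 4, RHS = -1² - 2·1 + 1 = -2; 4 ≤ -2 — FAILS  ← smallest positive counterexample

Answer: x = 1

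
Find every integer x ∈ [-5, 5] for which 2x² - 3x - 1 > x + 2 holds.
Holds for: {-5, -4, -3, -2, -1, 3, 4, 5}
Fails for: {0, 1, 2}

Answer: {-5, -4, -3, -2, -1, 3, 4, 5}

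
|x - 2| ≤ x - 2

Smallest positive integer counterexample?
Testing positive integers:
x = 1: LHS = |1 - 2| = |-1| = 1, RHS = 1 - 2 = -1; 1 ≤ -1 — FAILS  ← smallest positive counterexample

Answer: x = 1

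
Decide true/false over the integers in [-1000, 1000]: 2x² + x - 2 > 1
The claim fails at x = 0:
x = 0: LHS = 2·0² + 0 - 2 = -2; -2 > 1 — FAILS

Because a single integer refutes it, the statement is false.

Answer: False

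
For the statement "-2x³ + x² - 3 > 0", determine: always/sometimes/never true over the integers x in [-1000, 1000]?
Holds at x = -2: LHS = -2·(-2)³ + (-2)² - 3 = 17; 17 > 0 — holds
Fails at x = 0: LHS = -2·0³ + 0² - 3 = -3; -3 > 0 — FAILS
It is satisfied by some integers in the range but not all.

Answer: Sometimes true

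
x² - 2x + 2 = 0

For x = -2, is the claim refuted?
Substitute x = -2 into the relation:
x = -2: LHS = (-2)² - 2·(-2) + 2 = 10; 10 = 0 — FAILS

Since the claim fails at x = -2, this value is a counterexample.

Answer: Yes, x = -2 is a counterexample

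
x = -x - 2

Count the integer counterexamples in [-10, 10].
Counterexamples in [-10, 10]: {-10, -9, -8, -7, -6, -5, -4, -3, -2, 0, 1, 2, 3, 4, 5, 6, 7, 8, 9, 10}.

Counting them gives 20 values.

Answer: 20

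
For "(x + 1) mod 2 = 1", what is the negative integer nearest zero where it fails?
Testing negative integers from -1 downward:
x = -1: LHS = ((-1) + 1) mod 2 = 0 mod 2 = 0; 0 = 1 — FAILS  ← closest negative counterexample to 0

Answer: x = -1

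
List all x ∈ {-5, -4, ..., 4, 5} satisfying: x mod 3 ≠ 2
Holds for: {-5, -3, -2, 0, 1, 3, 4}
Fails for: {-4, -1, 2, 5}

Answer: {-5, -3, -2, 0, 1, 3, 4}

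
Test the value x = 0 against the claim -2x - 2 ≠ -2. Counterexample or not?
Substitute x = 0 into the relation:
x = 0: LHS = -2·0 - 2 = -2; -2 ≠ -2 — FAILS

Since the claim fails at x = 0, this value is a counterexample.

Answer: Yes, x = 0 is a counterexample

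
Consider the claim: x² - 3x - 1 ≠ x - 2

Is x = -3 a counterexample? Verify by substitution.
Substitute x = -3 into the relation:
x = -3: LHS = (-3)² - 3·(-3) - 1 = 17, RHS = (-3) - 2 = -5; 17 ≠ -5 — holds

The relation holds at x = -3, so it is not a counterexample.

Answer: No, x = -3 is not a counterexample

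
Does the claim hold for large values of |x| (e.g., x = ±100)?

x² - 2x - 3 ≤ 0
x = 100: LHS = 100² - 2·100 - 3 = 9797; 9797 ≤ 0 — FAILS
x = -100: LHS = (-100)² - 2·(-100) - 3 = 10197; 10197 ≤ 0 — FAILS

Answer: No, fails for both x = 100 and x = -100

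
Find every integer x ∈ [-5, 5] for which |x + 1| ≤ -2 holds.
An absolute value is never negative, so the left side is ≥ 0 for every x, while the right side is -2. Tightest case in [-5, 5] is x = -1:
x = -1: LHS = |(-1) + 1| = |0| = 0; 0 ≤ -2 — FAILS
Hence LHS − RHS is never zero or negative, i.e. LHS > RHS throughout, so the claimed relation (≤) fails for every integer in [-5, 5].

Answer: None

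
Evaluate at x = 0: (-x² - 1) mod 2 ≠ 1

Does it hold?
x = 0: LHS = (-0² - 1) mod 2 = (-1) mod 2 = 1; 1 ≠ 1 — FAILS

The relation fails at x = 0, so x = 0 is a counterexample.

Answer: No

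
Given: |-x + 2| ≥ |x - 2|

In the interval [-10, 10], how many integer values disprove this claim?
Over all integers in [-10, 10], LHS − RHS is smallest at x = 0, where it equals 0:
x = 0: LHS = |-0 + 2| = |2| = 2, RHS = |0 - 2| = |-2| = 2; 2 ≥ 2 — holds
At the ends of the range:
x = -10: LHS = |-(-10) + 2| = |12| = 12, RHS = |(-10) - 2| = |-12| = 12; 12 ≥ 12 — holds
x = 10: LHS = |-10 + 2| = |-8| = 8, RHS = |10 - 2| = |8| = 8; 8 ≥ 8 — holds
Hence LHS − RHS is never negative, i.e. LHS ≥ RHS throughout, so the relation holds for every integer in [-10, 10].

No counterexample appears in that range.

Answer: 0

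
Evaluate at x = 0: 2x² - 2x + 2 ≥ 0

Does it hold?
x = 0: LHS = 2·0² - 2·0 + 2 = 2; 2 ≥ 0 — holds

The relation is satisfied at x = 0.

Answer: Yes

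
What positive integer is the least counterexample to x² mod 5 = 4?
Testing positive integers:
x = 1: LHS = (1²) mod 5 = 1 mod 5 = 1; 1 = 4 — FAILS  ← smallest positive counterexample

Answer: x = 1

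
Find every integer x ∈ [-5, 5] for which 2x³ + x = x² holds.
Holds for: {0}
Fails for: {-5, -4, -3, -2, -1, 1, 2, 3, 4, 5}

Answer: {0}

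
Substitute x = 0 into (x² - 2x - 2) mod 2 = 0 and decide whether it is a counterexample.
Substitute x = 0 into the relation:
x = 0: LHS = (0² - 2·0 - 2) mod 2 = (-2) mod 2 = 0; 0 = 0 — holds

The claim holds here, so x = 0 is not a counterexample. (A counterexample exists elsewhere, e.g. x = 1.)

Answer: No, x = 0 is not a counterexample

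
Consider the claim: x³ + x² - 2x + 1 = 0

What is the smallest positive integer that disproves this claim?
Testing positive integers:
x = 1: LHS = 1³ + 1² - 2·1 + 1 = 1; 1 = 0 — FAILS  ← smallest positive counterexample

Answer: x = 1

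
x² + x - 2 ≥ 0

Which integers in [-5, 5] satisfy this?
Holds for: {-5, -4, -3, -2, 1, 2, 3, 4, 5}
Fails for: {-1, 0}

Answer: {-5, -4, -3, -2, 1, 2, 3, 4, 5}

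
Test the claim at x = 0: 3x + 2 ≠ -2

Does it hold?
x = 0: LHS = 3·0 + 2 = 2; 2 ≠ -2 — holds

The relation is satisfied at x = 0.

Answer: Yes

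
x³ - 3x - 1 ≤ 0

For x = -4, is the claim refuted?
Substitute x = -4 into the relation:
x = -4: LHS = (-4)³ - 3·(-4) - 1 = -53; -53 ≤ 0 — holds

The claim holds here, so x = -4 is not a counterexample. (A counterexample exists elsewhere, e.g. x = -1.)

Answer: No, x = -4 is not a counterexample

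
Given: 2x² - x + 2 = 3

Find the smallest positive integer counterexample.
Testing positive integers:
x = 1: LHS = 2·1² - 1 + 2 = 3; 3 = 3 — holds
x = 2: LHS = 2·2² - 2 + 2 = 8; 8 = 3 — FAILS  ← smallest positive counterexample

Answer: x = 2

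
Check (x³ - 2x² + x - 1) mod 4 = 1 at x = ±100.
x = 100: LHS = (100³ - 2·100² + 100 - 1) mod 4 = 980099 mod 4 = 3; 3 = 1 — FAILS
x = -100: LHS = ((-100)³ - 2·(-100)² + (-100) - 1) mod 4 = (-1020101) mod 4 = 3; 3 = 1 — FAILS

Answer: No, fails for both x = 100 and x = -100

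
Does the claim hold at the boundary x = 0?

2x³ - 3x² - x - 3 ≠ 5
x = 0: LHS = 2·0³ - 3·0² - 0 - 3 = -3; -3 ≠ 5 — holds

The relation is satisfied at x = 0.

Answer: Yes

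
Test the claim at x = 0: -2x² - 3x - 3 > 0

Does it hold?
x = 0: LHS = -2·0² - 3·0 - 3 = -3; -3 > 0 — FAILS

The relation fails at x = 0, so x = 0 is a counterexample.

Answer: No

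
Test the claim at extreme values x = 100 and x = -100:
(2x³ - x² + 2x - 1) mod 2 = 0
x = 100: LHS = (2·100³ - 100² + 2·100 - 1) mod 2 = 1990199 mod 2 = 1; 1 = 0 — FAILS
x = -100: LHS = (2·(-100)³ - (-100)² + 2·(-100) - 1) mod 2 = (-2010201) mod 2 = 1; 1 = 0 — FAILS

Answer: No, fails for both x = 100 and x = -100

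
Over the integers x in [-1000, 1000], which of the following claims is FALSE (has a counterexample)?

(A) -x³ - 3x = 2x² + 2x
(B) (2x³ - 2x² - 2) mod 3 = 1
(A) x = 1: LHS = -1³ - 3·1 = -4, RHS = 2·1² + 2·1 = 4; -4 = 4 — FAILS
(B) x = -1: LHS = (2·(-1)³ - 2·(-1)² - 2) mod 3 = (-6) mod 3 = 0; 0 = 1 — FAILS

Answer: Both A and B are false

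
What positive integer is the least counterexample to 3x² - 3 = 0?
Testing positive integers:
x = 1: LHS = 3·1² - 3 = 0; 0 = 0 — holds
x = 2: LHS = 3·2² - 3 = 9; 9 = 0 — FAILS  ← smallest positive counterexample

Answer: x = 2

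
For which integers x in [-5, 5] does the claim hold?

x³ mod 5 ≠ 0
Holds for: {-4, -3, -2, -1, 1, 2, 3, 4}
Fails for: {-5, 0, 5}

Answer: {-4, -3, -2, -1, 1, 2, 3, 4}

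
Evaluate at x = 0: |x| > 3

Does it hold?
x = 0: LHS = |0| = 0; 0 > 3 — FAILS

The relation fails at x = 0, so x = 0 is a counterexample.

Answer: No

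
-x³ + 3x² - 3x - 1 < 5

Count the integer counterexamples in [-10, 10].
Counterexamples in [-10, 10]: {-10, -9, -8, -7, -6, -5, -4, -3, -2, -1}.

Counting them gives 10 values.

Answer: 10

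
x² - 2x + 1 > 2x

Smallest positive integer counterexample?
Testing positive integers:
x = 1: LHS = 1² - 2·1 + 1 = 0, RHS = 2·1 = 2; 0 > 2 — FAILS  ← smallest positive counterexample

Answer: x = 1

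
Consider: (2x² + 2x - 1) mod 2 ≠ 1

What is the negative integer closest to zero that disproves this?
Testing negative integers from -1 downward:
x = -1: LHS = (2·(-1)² + 2·(-1) - 1) mod 2 = (-1) mod 2 = 1; 1 ≠ 1 — FAILS  ← closest negative counterexample to 0

Answer: x = -1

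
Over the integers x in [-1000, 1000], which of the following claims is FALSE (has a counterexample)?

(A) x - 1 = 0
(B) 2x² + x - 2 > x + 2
(A) x = 0: LHS = 0 - 1 = -1; -1 = 0 — FAILS
(B) x = 0: LHS = 2·0² + 0 - 2 = -2, RHS = 0 + 2 = 2; -2 > 2 — FAILS

Answer: Both A and B are false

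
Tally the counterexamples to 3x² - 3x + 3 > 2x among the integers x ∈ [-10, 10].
Over all integers in [-10, 10], LHS − RHS is smallest at x = 1, where it equals 1:
x = 1: LHS = 3·1² - 3·1 + 3 = 3, RHS = 2·1 = 2; 3 > 2 — holds
At the ends of the range:
x = -10: LHS = 3·(-10)² - 3·(-10) + 3 = 333, RHS = 2·(-10) = -20; 333 > -20 — holds
x = 10: LHS = 3·10² - 3·10 + 3 = 273, RHS = 2·10 = 20; 273 > 20 — holds
Hence LHS − RHS is never zero or negative, i.e. LHS > RHS throughout, so the relation holds for every integer in [-10, 10].

No counterexample appears in that range.

Answer: 0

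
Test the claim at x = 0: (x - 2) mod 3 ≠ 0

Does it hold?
x = 0: LHS = (0 - 2) mod 3 = (-2) mod 3 = 1; 1 ≠ 0 — holds

The relation is satisfied at x = 0.

Answer: Yes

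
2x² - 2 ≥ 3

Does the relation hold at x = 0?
x = 0: LHS = 2·0² - 2 = -2; -2 ≥ 3 — FAILS

The relation fails at x = 0, so x = 0 is a counterexample.

Answer: No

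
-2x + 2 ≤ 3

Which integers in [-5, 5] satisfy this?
Holds for: {0, 1, 2, 3, 4, 5}
Fails for: {-5, -4, -3, -2, -1}

Answer: {0, 1, 2, 3, 4, 5}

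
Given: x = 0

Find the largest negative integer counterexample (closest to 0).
Testing negative integers from -1 downward:
x = -1: -1 = 0 — FAILS  ← closest negative counterexample to 0

Answer: x = -1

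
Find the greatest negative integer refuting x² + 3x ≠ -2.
Testing negative integers from -1 downward:
x = -1: LHS = (-1)² + 3·(-1) = -2; -2 ≠ -2 — FAILS  ← closest negative counterexample to 0

Answer: x = -1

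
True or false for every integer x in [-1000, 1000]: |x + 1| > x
Over all integers in [-1000, 1000], LHS − RHS is smallest at x = 0, where it equals 1:
x = 0: LHS = |0 + 1| = |1| = 1; 1 > 0 — holds
At the ends of the range:
x = -1000: LHS = |(-1000) + 1| = |-999| = 999; 999 > -1000 — holds
x = 1000: LHS = |1000 + 1| = |1001| = 1001; 1001 > 1000 — holds
Hence LHS − RHS is never zero or negative, i.e. LHS > RHS throughout, so the relation holds for every integer in [-1000, 1000].

No counterexample exists.

Answer: True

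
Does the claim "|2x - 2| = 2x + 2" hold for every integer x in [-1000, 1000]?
The claim fails at x = 1:
x = 1: LHS = |2·1 - 2| = |0| = 0, RHS = 2·1 + 2 = 4; 0 = 4 — FAILS

Because a single integer refutes it, the statement is false.

Answer: False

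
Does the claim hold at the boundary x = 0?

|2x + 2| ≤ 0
x = 0: LHS = |2·0 + 2| = |2| = 2; 2 ≤ 0 — FAILS

The relation fails at x = 0, so x = 0 is a counterexample.

Answer: No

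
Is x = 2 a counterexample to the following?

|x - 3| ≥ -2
Substitute x = 2 into the relation:
x = 2: LHS = |2 - 3| = |-1| = 1; 1 ≥ -2 — holds

The relation holds at x = 2, so it is not a counterexample.

Answer: No, x = 2 is not a counterexample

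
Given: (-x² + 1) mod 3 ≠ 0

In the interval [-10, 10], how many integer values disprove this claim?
Counterexamples in [-10, 10]: {-10, -8, -7, -5, -4, -2, -1, 1, 2, 4, 5, 7, 8, 10}.

Counting them gives 14 values.

Answer: 14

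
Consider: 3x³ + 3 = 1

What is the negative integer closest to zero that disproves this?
Testing negative integers from -1 downward:
x = -1: LHS = 3·(-1)³ + 3 = 0; 0 = 1 — FAILS  ← closest negative counterexample to 0

Answer: x = -1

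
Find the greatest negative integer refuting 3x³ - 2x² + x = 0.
Testing negative integers from -1 downward:
x = -1: LHS = 3·(-1)³ - 2·(-1)² + (-1) = -6; -6 = 0 — FAILS  ← closest negative counterexample to 0

Answer: x = -1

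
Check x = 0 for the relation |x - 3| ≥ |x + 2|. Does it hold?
x = 0: LHS = |0 - 3| = |-3| = 3, RHS = |0 + 2| = |2| = 2; 3 ≥ 2 — holds

The relation is satisfied at x = 0.

Answer: Yes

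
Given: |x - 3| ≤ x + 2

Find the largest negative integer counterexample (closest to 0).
Testing negative integers from -1 downward:
x = -1: LHS = |(-1) - 3| = |-4| = 4, RHS = (-1) + 2 = 1; 4 ≤ 1 — FAILS  ← closest negative counterexample to 0

Answer: x = -1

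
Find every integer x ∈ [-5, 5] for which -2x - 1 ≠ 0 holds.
Track d = LHS − RHS over the integers in [-5, 5]. Equality would need d = 0, but d changes sign only between consecutive integers, jumping over 0:
x = -1: LHS = -2·(-1) - 1 = 1; 1 ≠ 0 — holds  (d = 1)
x = 0: LHS = -2·0 - 1 = -1; -1 ≠ 0 — holds  (d = -1)
Away from these crossings d keeps a constant sign, and checking every integer in [-5, 5] confirms d ≠ 0 throughout. Hence the two sides are never equal, so the relation holds for every integer in [-5, 5].

Answer: All integers in [-5, 5]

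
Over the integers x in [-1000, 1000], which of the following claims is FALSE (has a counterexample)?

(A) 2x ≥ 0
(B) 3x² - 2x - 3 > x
(A) x = -1: LHS = 2·(-1) = -2; -2 ≥ 0 — FAILS
(B) x = 0: LHS = 3·0² - 2·0 - 3 = -3; -3 > 0 — FAILS

Answer: Both A and B are false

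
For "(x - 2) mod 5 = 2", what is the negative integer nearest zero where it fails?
Testing negative integers from -1 downward:
x = -1: LHS = ((-1) - 2) mod 5 = (-3) mod 5 = 2; 2 = 2 — holds
x = -2: LHS = ((-2) - 2) mod 5 = (-4) mod 5 = 1; 1 = 2 — FAILS  ← closest negative counterexample to 0

Answer: x = -2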